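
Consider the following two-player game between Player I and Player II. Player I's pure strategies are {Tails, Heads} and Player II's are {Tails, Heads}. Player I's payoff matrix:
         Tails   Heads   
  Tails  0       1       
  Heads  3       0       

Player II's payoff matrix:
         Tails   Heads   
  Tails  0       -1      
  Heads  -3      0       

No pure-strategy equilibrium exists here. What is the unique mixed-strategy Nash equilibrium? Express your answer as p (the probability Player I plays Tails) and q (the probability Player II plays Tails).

Player II's indifference between Tails and Heads determines Player I's mixing probability p:
  Player II's payoff to Tails: p·0 + (1−p)·(-3) = 3p - 3
  Player II's payoff to Heads: p·(-1) + (1−p)·0 = -p
  3p - 3 = -p  ⇒  4p = 3  ⇒  p = 3/4.
Player II's mix must leave Player I indifferent between Tails and Heads.
  Player I's expected payoff from Tails: q·0 + (1−q)·1 = -q + 1
  Player I's expected payoff from Heads: q·3 + (1−q)·0 = 3q
  -q + 1 = 3q  ⇒  -4q = -1  ⇒  q = 1/4.

p = 3/4, q = 1/4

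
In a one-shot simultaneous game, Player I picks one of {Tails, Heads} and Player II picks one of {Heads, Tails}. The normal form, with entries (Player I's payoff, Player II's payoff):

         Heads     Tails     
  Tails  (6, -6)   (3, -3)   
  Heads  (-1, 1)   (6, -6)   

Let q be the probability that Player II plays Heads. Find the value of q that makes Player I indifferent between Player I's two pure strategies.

Player I's indifference between Tails and Heads determines Player II's mixing probability q:
  Player I's payoff from Tails: q·6 + (1−q)·3 = 3q + 3
  Player I's payoff from Heads: q·(-1) + (1−q)·6 = -7q + 6
  3q + 3 = -7q + 6  ⇒  10q = 3  ⇒  q = 3/10.

q = 3/10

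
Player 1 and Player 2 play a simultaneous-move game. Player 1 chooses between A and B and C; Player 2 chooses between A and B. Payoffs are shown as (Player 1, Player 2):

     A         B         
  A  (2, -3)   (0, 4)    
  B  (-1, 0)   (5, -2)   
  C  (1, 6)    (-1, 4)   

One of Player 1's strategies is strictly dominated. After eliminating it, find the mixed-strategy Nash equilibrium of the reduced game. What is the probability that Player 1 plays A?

Player 1's strategy C is strictly dominated by A: 2 > 1 and 0 > -1. Eliminate C.
Player 1's mix must leave Player 2 indifferent between A and B.
  Player 2's payoff from A: p·(-3) + (1−p)·0 = -3p
  Player 2's payoff from B: p·4 + (1−p)·(-2) = 6p - 2
  -3p = 6p - 2  ⇒  -9p = -2  ⇒  p = 2/9.

p = 2/9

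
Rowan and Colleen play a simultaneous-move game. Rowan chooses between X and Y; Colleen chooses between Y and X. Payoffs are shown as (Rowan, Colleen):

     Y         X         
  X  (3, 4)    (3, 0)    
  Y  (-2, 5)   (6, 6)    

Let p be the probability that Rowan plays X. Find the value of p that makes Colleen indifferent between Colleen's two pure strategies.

For Colleen to be willing to mix, Colleen must be indifferent between Y and X, which pins down Rowan's mix.
  Colleen's payoff to Y: p·4 + (1−p)·5 = -p + 5
  Colleen's payoff to X: p·0 + (1−p)·6 = -6p + 6
  -p + 5 = -6p + 6  ⇒  5p = 1  ⇒  p = 1/5.

p = 1/5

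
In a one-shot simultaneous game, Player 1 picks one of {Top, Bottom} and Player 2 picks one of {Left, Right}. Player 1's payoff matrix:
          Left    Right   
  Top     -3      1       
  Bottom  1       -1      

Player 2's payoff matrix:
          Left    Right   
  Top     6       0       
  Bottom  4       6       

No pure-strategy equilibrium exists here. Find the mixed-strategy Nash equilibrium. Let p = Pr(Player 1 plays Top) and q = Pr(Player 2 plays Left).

p = 1/4, q = 1/3

For Player 2 to be willing to mix, Player 2 must be indifferent between Left and Right, which pins down Player 1's mix.
  Player 2's expected payoff from Left: p·6 + (1−p)·4 = 2p + 4
  Player 2's expected payoff from Right: p·0 + (1−p)·6 = -6p + 6
  2p + 4 = -6p + 6  ⇒  8p = 2  ⇒  p = 1/4.
Set Player 1's expected payoff from Top equal to that from Bottom:
  Player 1's expected payoff from Top: q·(-3) + (1−q)·1 = -4q + 1
  Player 1's expected payoff from Bottom: q·1 + (1−q)·(-1) = 2q - 1
  -4q + 1 = 2q - 1  ⇒  -6q = -2  ⇒  q = 1/3.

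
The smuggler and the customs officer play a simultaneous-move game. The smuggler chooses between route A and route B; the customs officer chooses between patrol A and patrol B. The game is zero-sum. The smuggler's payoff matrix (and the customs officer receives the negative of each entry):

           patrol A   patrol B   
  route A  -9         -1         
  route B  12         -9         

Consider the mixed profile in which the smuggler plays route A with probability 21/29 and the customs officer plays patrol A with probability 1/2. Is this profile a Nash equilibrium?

Given the customs officer's mix q = 1/2, the smuggler's payoff from route A is -5 but from route B is 3/2. The smuggler strictly prefers route B, so the smuggler would not mix.
So the proposed profile is not a Nash equilibrium.

No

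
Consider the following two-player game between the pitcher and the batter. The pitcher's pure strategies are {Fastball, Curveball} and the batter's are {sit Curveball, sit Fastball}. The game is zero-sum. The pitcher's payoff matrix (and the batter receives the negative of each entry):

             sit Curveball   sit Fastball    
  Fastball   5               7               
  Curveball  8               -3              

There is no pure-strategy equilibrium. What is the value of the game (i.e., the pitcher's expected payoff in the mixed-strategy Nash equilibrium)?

v = 71/13

The pitcher's indifference between Fastball and Curveball determines the batter's mixing probability q:
  the pitcher's payoff to Fastball: q·5 + (1−q)·7 = -2q + 7
  the pitcher's payoff to Curveball: q·8 + (1−q)·(-3) = 11q - 3
  -2q + 7 = 11q - 3  ⇒  -13q = -10  ⇒  q = 10/13.
The value is the pitcher's expected payoff against this mix (using Fastball): (10/13)·5 + (3/13)·7 = 71/13.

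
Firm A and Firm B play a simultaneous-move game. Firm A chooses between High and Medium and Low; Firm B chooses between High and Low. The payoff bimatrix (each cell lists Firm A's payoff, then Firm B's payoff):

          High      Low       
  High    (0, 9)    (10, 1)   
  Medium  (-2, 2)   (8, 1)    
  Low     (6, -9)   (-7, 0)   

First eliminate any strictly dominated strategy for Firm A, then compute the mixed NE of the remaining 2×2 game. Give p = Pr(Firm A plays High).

p = 9/17

Firm A's strategy Medium is strictly dominated by High: 0 > -2 and 10 > 8. Eliminate Medium.
Firm A's mix must leave Firm B indifferent between High and Low.
  Firm B's payoff from High: p·9 + (1−p)·(-9) = 18p - 9
  Firm B's payoff from Low: p·1 + (1−p)·0 = p
  18p - 9 = p  ⇒  17p = 9  ⇒  p = 9/17.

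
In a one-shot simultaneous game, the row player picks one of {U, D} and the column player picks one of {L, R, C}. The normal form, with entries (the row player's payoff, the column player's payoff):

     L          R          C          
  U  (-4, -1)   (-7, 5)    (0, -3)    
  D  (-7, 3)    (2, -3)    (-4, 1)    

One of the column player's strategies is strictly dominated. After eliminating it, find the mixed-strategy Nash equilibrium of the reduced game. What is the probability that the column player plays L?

The column player's strategy C is strictly dominated by L: -1 > -3 and 3 > 1. Eliminate C.
The column player's mix must leave the row player indifferent between U and D.
  the row player's payoff from U: q·(-4) + (1−q)·(-7) = 3q - 7
  the row player's payoff from D: q·(-7) + (1−q)·2 = -9q + 2
  3q - 7 = -9q + 2  ⇒  12q = 9  ⇒  q = 3/4.

q = 3/4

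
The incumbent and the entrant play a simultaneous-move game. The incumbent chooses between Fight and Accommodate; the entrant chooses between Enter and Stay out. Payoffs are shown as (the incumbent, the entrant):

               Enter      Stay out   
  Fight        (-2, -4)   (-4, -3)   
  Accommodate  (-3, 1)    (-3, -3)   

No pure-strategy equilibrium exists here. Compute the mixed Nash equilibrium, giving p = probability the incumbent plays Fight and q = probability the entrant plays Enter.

For the entrant to be willing to mix, the entrant must be indifferent between Enter and Stay out, which pins down the incumbent's mix.
  the entrant's payoff from Enter: p·(-4) + (1−p)·1 = -5p + 1
  the entrant's payoff from Stay out: p·(-3) + (1−p)·(-3) = -3
  -5p + 1 = -3  ⇒  -5p = -4  ⇒  p = 4/5.
In a mixed equilibrium the incumbent is indifferent between Fight and Accommodate; this condition fixes q.
  the incumbent's payoff to Fight: q·(-2) + (1−q)·(-4) = 2q - 4
  the incumbent's payoff to Accommodate: q·(-3) + (1−q)·(-3) = -3
  2q - 4 = -3  ⇒  2q = 1  ⇒  q = 1/2.

p = 4/5, q = 1/2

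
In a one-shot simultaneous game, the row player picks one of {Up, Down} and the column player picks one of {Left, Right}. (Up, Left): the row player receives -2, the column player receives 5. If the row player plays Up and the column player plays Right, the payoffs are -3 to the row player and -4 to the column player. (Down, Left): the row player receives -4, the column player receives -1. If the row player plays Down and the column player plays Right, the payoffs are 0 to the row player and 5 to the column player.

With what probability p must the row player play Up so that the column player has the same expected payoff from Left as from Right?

In a mixed equilibrium the column player is indifferent between Left and Right; this condition fixes p.
  the column player's payoff from Left: p·5 + (1−p)·(-1) = 6p - 1
  the column player's payoff from Right: p·(-4) + (1−p)·5 = -9p + 5
  6p - 1 = -9p + 5  ⇒  15p = 6  ⇒  p = 2/5.

p = 2/5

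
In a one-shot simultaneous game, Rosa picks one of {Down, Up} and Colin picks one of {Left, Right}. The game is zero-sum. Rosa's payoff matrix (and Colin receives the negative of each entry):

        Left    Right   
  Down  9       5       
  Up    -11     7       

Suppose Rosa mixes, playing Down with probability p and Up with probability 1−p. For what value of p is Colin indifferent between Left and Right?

p = 9/11

In a mixed equilibrium Colin is indifferent between Left and Right; this condition fixes p.
  Colin's expected payoff from Left: p·(-9) + (1−p)·11 = -20p + 11
  Colin's expected payoff from Right: p·(-5) + (1−p)·(-7) = 2p - 7
  -20p + 11 = 2p - 7  ⇒  -22p = -18  ⇒  p = 9/11.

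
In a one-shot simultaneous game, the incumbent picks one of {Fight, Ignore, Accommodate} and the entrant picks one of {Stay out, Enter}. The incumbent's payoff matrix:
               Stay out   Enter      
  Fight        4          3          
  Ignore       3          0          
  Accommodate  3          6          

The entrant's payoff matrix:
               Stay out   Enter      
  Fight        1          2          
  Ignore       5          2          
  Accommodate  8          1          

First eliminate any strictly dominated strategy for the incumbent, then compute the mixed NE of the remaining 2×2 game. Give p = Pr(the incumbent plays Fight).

p = 7/8

The incumbent's strategy Ignore is strictly dominated by Fight: 4 > 3 and 3 > 0. Eliminate Ignore.
In a mixed equilibrium the entrant is indifferent between Stay out and Enter; this condition fixes p.
  the entrant's expected payoff from Stay out: p·1 + (1−p)·8 = -7p + 8
  the entrant's expected payoff from Enter: p·2 + (1−p)·1 = p + 1
  -7p + 8 = p + 1  ⇒  -8p = -7  ⇒  p = 7/8.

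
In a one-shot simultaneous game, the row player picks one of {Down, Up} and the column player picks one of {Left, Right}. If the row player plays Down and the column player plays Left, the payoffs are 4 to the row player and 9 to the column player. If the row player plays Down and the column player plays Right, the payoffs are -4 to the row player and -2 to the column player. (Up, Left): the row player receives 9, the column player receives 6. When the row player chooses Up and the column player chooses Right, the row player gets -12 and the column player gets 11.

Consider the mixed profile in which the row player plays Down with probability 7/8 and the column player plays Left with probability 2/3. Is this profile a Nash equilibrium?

Given the row player's mix p = 7/8, the column player's payoff from Left is 69/8 but from Right is -3/8. The column player strictly prefers Left, so the column player would not mix.
So the proposed profile is not a Nash equilibrium.

No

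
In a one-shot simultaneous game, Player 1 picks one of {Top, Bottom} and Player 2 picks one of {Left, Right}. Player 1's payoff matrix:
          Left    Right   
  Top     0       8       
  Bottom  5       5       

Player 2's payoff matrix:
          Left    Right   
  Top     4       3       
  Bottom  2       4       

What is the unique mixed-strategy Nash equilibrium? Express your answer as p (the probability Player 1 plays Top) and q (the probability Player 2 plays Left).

Player 1's mix must leave Player 2 indifferent between Left and Right.
  Player 2's payoff to Left: p·4 + (1−p)·2 = 2p + 2
  Player 2's payoff to Right: p·3 + (1−p)·4 = -p + 4
  2p + 2 = -p + 4  ⇒  3p = 2  ⇒  p = 2/3.
For Player 1 to be willing to mix, Player 1 must be indifferent between Top and Bottom, which pins down Player 2's mix.
  Player 1's payoff from Top: q·0 + (1−q)·8 = -8q + 8
  Player 1's payoff from Bottom: q·5 + (1−q)·5 = 5
  -8q + 8 = 5  ⇒  -8q = -3  ⇒  q = 3/8.

p = 2/3, q = 3/8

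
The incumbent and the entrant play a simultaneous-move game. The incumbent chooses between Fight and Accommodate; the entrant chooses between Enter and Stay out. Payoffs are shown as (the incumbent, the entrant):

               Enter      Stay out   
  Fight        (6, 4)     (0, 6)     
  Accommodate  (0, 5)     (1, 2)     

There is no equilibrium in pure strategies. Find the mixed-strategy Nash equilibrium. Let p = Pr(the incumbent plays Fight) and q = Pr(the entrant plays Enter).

In a mixed equilibrium the entrant is indifferent between Enter and Stay out; this condition fixes p.
  the entrant's payoff from Enter: p·4 + (1−p)·5 = -p + 5
  the entrant's payoff from Stay out: p·6 + (1−p)·2 = 4p + 2
  -p + 5 = 4p + 2  ⇒  -5p = -3  ⇒  p = 3/5.
For the incumbent to be willing to mix, the incumbent must be indifferent between Fight and Accommodate, which pins down the entrant's mix.
  the incumbent's payoff to Fight: q·6 + (1−q)·0 = 6q
  the incumbent's payoff to Accommodate: q·0 + (1−q)·1 = -q + 1
  6q = -q + 1  ⇒  7q = 1  ⇒  q = 1/7.

p = 3/5, q = 1/7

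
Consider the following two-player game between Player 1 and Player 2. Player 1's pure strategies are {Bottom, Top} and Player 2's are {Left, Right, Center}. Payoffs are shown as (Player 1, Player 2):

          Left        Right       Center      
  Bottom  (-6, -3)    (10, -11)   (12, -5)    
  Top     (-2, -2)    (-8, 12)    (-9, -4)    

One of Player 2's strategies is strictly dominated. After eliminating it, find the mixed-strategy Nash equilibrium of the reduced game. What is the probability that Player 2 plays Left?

Player 2's strategy Center is strictly dominated by Left: -3 > -5 and -2 > -4. Eliminate Center.
Player 1's indifference between Bottom and Top determines Player 2's mixing probability q:
  Player 1's payoff from Bottom: q·(-6) + (1−q)·10 = -16q + 10
  Player 1's payoff from Top: q·(-2) + (1−q)·(-8) = 6q - 8
  -16q + 10 = 6q - 8  ⇒  -22q = -18  ⇒  q = 9/11.

q = 9/11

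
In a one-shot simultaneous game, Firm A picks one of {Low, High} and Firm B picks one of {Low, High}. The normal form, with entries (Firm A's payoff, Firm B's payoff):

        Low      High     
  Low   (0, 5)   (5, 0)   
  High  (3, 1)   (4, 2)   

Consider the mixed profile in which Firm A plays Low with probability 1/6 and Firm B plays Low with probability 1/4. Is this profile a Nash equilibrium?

Yes

Check Firm B's indifference given Firm A's mix p = 1/6:
  payoff from Low = 5/3; payoff from High = 5/3 — equal.
Check Firm A's indifference given Firm B's mix q = 1/4:
  payoff from Low = 15/4; payoff from High = 15/4 — equal.
Both players are indifferent, so neither can profitably deviate.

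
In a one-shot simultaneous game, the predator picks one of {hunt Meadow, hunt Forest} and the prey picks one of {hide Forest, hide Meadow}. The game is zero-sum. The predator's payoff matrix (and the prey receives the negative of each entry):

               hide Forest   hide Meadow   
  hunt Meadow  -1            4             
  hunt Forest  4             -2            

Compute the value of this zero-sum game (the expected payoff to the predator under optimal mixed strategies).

For the predator to be willing to mix, the predator must be indifferent between hunt Meadow and hunt Forest, which pins down the prey's mix.
  the predator's payoff to hunt Meadow: q·(-1) + (1−q)·4 = -5q + 4
  the predator's payoff to hunt Forest: q·4 + (1−q)·(-2) = 6q - 2
  -5q + 4 = 6q - 2  ⇒  -11q = -6  ⇒  q = 6/11.
The value is the predator's expected payoff against this mix (using hunt Meadow): (6/11)·(-1) + (5/11)·4 = 14/11.

v = 14/11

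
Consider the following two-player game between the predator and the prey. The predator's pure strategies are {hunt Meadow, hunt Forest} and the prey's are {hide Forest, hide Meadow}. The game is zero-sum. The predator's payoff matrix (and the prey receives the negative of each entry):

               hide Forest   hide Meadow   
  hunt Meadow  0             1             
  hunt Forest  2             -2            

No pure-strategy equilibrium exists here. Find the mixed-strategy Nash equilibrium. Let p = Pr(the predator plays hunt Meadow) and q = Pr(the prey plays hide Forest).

For the prey to be willing to mix, the prey must be indifferent between hide Forest and hide Meadow, which pins down the predator's mix.
  the prey's payoff to hide Forest: p·0 + (1−p)·(-2) = 2p - 2
  the prey's payoff to hide Meadow: p·(-1) + (1−p)·2 = -3p + 2
  2p - 2 = -3p + 2  ⇒  5p = 4  ⇒  p = 4/5.
Set the predator's expected payoff from hunt Meadow equal to that from hunt Forest:
  the predator's payoff to hunt Meadow: q·0 + (1−q)·1 = -q + 1
  the predator's payoff to hunt Forest: q·2 + (1−q)·(-2) = 4q - 2
  -q + 1 = 4q - 2  ⇒  -5q = -3  ⇒  q = 3/5.

p = 4/5, q = 3/5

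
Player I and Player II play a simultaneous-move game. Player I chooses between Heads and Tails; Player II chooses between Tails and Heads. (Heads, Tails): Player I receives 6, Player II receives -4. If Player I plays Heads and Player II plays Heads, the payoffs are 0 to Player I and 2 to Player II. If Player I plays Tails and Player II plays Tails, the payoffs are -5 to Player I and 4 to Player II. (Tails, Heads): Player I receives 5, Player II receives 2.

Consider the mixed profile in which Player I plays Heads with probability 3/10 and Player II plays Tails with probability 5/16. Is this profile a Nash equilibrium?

Given Player I's mix p = 3/10, Player II's payoff from Tails is 8/5 but from Heads is 2. Player II strictly prefers Heads, so Player II would not mix.
So the proposed profile is not a Nash equilibrium.

No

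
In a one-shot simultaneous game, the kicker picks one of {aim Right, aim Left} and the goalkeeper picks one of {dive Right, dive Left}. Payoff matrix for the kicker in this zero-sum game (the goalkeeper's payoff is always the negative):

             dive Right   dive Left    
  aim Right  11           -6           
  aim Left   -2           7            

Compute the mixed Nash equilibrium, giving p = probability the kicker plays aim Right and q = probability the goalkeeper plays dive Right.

p = 9/26, q = 1/2

The kicker's mix must leave the goalkeeper indifferent between dive Right and dive Left.
  the goalkeeper's payoff to dive Right: p·(-11) + (1−p)·2 = -13p + 2
  the goalkeeper's payoff to dive Left: p·6 + (1−p)·(-7) = 13p - 7
  -13p + 2 = 13p - 7  ⇒  -26p = -9  ⇒  p = 9/26.
Set the kicker's expected payoff from aim Right equal to that from aim Left:
  the kicker's payoff from aim Right: q·11 + (1−q)·(-6) = 17q - 6
  the kicker's payoff from aim Left: q·(-2) + (1−q)·7 = -9q + 7
  17q - 6 = -9q + 7  ⇒  26q = 13  ⇒  q = 1/2.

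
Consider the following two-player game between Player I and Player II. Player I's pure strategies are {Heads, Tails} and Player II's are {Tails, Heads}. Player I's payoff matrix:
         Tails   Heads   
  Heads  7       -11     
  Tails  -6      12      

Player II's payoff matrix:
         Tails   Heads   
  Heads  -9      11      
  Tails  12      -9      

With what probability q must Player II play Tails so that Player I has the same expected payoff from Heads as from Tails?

q = 23/36

Player II's mix must leave Player I indifferent between Heads and Tails.
  Player I's payoff from Heads: q·7 + (1−q)·(-11) = 18q - 11
  Player I's payoff from Tails: q·(-6) + (1−q)·12 = -18q + 12
  18q - 11 = -18q + 12  ⇒  36q = 23  ⇒  q = 23/36.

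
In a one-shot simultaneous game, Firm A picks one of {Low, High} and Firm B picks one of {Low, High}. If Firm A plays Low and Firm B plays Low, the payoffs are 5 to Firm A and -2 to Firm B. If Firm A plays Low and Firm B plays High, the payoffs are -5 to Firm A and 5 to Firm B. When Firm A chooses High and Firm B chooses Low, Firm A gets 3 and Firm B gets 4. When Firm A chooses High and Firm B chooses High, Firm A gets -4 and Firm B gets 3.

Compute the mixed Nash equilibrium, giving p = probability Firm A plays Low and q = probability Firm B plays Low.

p = 1/8, q = 1/3

Firm B's indifference between Low and High determines Firm A's mixing probability p:
  Firm B's payoff to Low: p·(-2) + (1−p)·4 = -6p + 4
  Firm B's payoff to High: p·5 + (1−p)·3 = 2p + 3
  -6p + 4 = 2p + 3  ⇒  -8p = -1  ⇒  p = 1/8.
Firm A's indifference between Low and High determines Firm B's mixing probability q:
  Firm A's expected payoff from Low: q·5 + (1−q)·(-5) = 10q - 5
  Firm A's expected payoff from High: q·3 + (1−q)·(-4) = 7q - 4
  10q - 5 = 7q - 4  ⇒  3q = 1  ⇒  q = 1/3.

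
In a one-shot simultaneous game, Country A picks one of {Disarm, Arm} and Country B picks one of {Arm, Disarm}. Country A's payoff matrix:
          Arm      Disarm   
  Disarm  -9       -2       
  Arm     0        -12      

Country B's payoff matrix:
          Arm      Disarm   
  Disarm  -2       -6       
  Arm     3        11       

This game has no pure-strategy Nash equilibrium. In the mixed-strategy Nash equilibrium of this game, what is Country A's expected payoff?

-108/19

For Country A to be willing to mix, Country A must be indifferent between Disarm and Arm, which pins down Country B's mix.
  Country A's payoff to Disarm: q·(-9) + (1−q)·(-2) = -7q - 2
  Country A's payoff to Arm: q·0 + (1−q)·(-12) = 12q - 12
  -7q - 2 = 12q - 12  ⇒  -19q = -10  ⇒  q = 10/19.
At equilibrium Country A is indifferent across rows, so Country A's payoff equals the payoff from Disarm: (10/19)·(-9) + (9/19)·(-2) = -108/19.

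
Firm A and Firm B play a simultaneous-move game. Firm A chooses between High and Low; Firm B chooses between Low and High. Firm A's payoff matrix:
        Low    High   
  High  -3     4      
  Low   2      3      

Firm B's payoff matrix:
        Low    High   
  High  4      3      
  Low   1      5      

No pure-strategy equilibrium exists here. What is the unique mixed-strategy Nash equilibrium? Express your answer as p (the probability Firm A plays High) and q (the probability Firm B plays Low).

p = 4/5, q = 1/6

Set Firm B's expected payoff from Low equal to that from High:
  Firm B's expected payoff from Low: p·4 + (1−p)·1 = 3p + 1
  Firm B's expected payoff from High: p·3 + (1−p)·5 = -2p + 5
  3p + 1 = -2p + 5  ⇒  5p = 4  ⇒  p = 4/5.
Firm A's indifference between High and Low determines Firm B's mixing probability q:
  Firm A's payoff to High: q·(-3) + (1−q)·4 = -7q + 4
  Firm A's payoff to Low: q·2 + (1−q)·3 = -q + 3
  -7q + 4 = -q + 3  ⇒  -6q = -1  ⇒  q = 1/6.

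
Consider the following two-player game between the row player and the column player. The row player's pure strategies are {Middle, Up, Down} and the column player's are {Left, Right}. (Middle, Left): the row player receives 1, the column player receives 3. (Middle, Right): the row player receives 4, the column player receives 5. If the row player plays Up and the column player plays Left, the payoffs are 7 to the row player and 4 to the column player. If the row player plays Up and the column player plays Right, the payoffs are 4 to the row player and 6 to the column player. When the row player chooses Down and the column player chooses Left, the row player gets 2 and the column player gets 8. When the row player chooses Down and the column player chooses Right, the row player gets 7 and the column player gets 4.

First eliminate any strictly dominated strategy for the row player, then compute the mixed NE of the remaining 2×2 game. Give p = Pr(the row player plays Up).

p = 2/3

The row player's strategy Middle is strictly dominated by Down: 2 > 1 and 7 > 4. Eliminate Middle.
Set the column player's expected payoff from Left equal to that from Right:
  the column player's payoff to Left: p·4 + (1−p)·8 = -4p + 8
  the column player's payoff to Right: p·6 + (1−p)·4 = 2p + 4
  -4p + 8 = 2p + 4  ⇒  -6p = -4  ⇒  p = 2/3.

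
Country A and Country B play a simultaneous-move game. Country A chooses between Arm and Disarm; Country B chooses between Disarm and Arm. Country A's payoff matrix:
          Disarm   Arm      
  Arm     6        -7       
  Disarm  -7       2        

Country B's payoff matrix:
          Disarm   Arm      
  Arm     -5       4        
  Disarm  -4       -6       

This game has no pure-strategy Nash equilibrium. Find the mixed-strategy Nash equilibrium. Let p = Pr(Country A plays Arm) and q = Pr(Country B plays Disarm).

Country A's mix must leave Country B indifferent between Disarm and Arm.
  Country B's payoff to Disarm: p·(-5) + (1−p)·(-4) = -p - 4
  Country B's payoff to Arm: p·4 + (1−p)·(-6) = 10p - 6
  -p - 4 = 10p - 6  ⇒  -11p = -2  ⇒  p = 2/11.
Set Country A's expected payoff from Arm equal to that from Disarm:
  Country A's payoff from Arm: q·6 + (1−q)·(-7) = 13q - 7
  Country A's payoff from Disarm: q·(-7) + (1−q)·2 = -9q + 2
  13q - 7 = -9q + 2  ⇒  22q = 9  ⇒  q = 9/22.

p = 2/11, q = 9/22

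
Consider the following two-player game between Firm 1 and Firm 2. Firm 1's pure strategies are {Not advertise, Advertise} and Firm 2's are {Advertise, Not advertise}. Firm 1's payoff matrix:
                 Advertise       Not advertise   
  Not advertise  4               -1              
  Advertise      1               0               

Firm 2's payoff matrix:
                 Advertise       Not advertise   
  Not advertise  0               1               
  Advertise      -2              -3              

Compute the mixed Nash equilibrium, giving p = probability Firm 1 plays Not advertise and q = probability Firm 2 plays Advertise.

In a mixed equilibrium Firm 2 is indifferent between Advertise and Not advertise; this condition fixes p.
  Firm 2's payoff from Advertise: p·0 + (1−p)·(-2) = 2p - 2
  Firm 2's payoff from Not advertise: p·1 + (1−p)·(-3) = 4p - 3
  2p - 2 = 4p - 3  ⇒  -2p = -1  ⇒  p = 1/2.
Firm 2's mix must leave Firm 1 indifferent between Not advertise and Advertise.
  Firm 1's payoff to Not advertise: q·4 + (1−q)·(-1) = 5q - 1
  Firm 1's payoff to Advertise: q·1 + (1−q)·0 = q
  5q - 1 = q  ⇒  4q = 1  ⇒  q = 1/4.

p = 1/2, q = 1/4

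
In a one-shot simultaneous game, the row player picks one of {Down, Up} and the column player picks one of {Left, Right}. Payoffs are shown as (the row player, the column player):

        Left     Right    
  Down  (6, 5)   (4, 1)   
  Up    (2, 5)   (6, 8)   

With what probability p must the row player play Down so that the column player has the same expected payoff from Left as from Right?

For the column player to be willing to mix, the column player must be indifferent between Left and Right, which pins down the row player's mix.
  the column player's expected payoff from Left: p·5 + (1−p)·5 = 5
  the column player's expected payoff from Right: p·1 + (1−p)·8 = -7p + 8
  5 = -7p + 8  ⇒  7p = 3  ⇒  p = 3/7.

p = 3/7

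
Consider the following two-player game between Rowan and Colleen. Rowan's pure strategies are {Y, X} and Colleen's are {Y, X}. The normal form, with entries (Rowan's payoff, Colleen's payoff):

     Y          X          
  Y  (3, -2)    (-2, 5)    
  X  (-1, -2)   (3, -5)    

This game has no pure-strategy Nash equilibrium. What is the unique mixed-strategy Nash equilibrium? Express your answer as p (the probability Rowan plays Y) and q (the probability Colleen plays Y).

p = 3/10, q = 5/9

Set Colleen's expected payoff from Y equal to that from X:
  Colleen's payoff to Y: p·(-2) + (1−p)·(-2) = -2
  Colleen's payoff to X: p·5 + (1−p)·(-5) = 10p - 5
  -2 = 10p - 5  ⇒  -10p = -3  ⇒  p = 3/10.
For Rowan to be willing to mix, Rowan must be indifferent between Y and X, which pins down Colleen's mix.
  Rowan's payoff to Y: q·3 + (1−q)·(-2) = 5q - 2
  Rowan's payoff to X: q·(-1) + (1−q)·3 = -4q + 3
  5q - 2 = -4q + 3  ⇒  9q = 5  ⇒  q = 5/9.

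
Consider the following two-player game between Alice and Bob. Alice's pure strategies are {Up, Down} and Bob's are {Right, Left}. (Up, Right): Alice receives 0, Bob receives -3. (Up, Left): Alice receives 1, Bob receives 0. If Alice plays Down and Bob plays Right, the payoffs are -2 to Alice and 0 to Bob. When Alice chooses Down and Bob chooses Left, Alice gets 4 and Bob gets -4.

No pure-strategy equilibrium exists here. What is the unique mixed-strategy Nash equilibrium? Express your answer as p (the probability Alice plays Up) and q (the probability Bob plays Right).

Alice's mix must leave Bob indifferent between Right and Left.
  Bob's expected payoff from Right: p·(-3) + (1−p)·0 = -3p
  Bob's expected payoff from Left: p·0 + (1−p)·(-4) = 4p - 4
  -3p = 4p - 4  ⇒  -7p = -4  ⇒  p = 4/7.
Bob's mix must leave Alice indifferent between Up and Down.
  Alice's payoff to Up: q·0 + (1−q)·1 = -q + 1
  Alice's payoff to Down: q·(-2) + (1−q)·4 = -6q + 4
  -q + 1 = -6q + 4  ⇒  5q = 3  ⇒  q = 3/5.

p = 4/7, q = 3/5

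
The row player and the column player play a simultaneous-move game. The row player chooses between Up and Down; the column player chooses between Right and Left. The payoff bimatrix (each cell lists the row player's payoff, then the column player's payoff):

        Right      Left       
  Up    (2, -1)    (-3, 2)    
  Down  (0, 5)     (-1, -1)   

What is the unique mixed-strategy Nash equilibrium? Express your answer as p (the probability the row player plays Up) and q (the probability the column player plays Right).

p = 2/3, q = 1/2

For the column player to be willing to mix, the column player must be indifferent between Right and Left, which pins down the row player's mix.
  the column player's expected payoff from Right: p·(-1) + (1−p)·5 = -6p + 5
  the column player's expected payoff from Left: p·2 + (1−p)·(-1) = 3p - 1
  -6p + 5 = 3p - 1  ⇒  -9p = -6  ⇒  p = 2/3.
Set the row player's expected payoff from Up equal to that from Down:
  the row player's payoff from Up: q·2 + (1−q)·(-3) = 5q - 3
  the row player's payoff from Down: q·0 + (1−q)·(-1) = q - 1
  5q - 3 = q - 1  ⇒  4q = 2  ⇒  q = 1/2.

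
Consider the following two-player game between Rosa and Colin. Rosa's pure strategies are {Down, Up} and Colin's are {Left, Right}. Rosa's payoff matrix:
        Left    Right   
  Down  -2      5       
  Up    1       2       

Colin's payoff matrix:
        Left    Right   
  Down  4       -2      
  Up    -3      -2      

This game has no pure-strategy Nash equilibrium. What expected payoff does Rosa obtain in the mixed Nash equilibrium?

For Rosa to be willing to mix, Rosa must be indifferent between Down and Up, which pins down Colin's mix.
  Rosa's payoff to Down: q·(-2) + (1−q)·5 = -7q + 5
  Rosa's payoff to Up: q·1 + (1−q)·2 = -q + 2
  -7q + 5 = -q + 2  ⇒  -6q = -3  ⇒  q = 1/2.
At equilibrium Rosa is indifferent across rows, so Rosa's payoff equals the payoff from Down: (1/2)·(-2) + (1/2)·5 = 3/2.

3/2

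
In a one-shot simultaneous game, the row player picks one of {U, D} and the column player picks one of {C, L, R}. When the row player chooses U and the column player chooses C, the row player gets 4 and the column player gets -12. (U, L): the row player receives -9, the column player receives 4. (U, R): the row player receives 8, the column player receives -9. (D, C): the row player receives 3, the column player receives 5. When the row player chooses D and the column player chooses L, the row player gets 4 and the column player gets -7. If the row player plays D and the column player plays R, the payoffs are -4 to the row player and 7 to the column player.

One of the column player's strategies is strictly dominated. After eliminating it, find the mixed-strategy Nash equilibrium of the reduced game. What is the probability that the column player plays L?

The column player's strategy C is strictly dominated by R: -9 > -12 and 7 > 5. Eliminate C.
For the row player to be willing to mix, the row player must be indifferent between U and D, which pins down the column player's mix.
  the row player's expected payoff from U: q·(-9) + (1−q)·8 = -17q + 8
  the row player's expected payoff from D: q·4 + (1−q)·(-4) = 8q - 4
  -17q + 8 = 8q - 4  ⇒  -25q = -12  ⇒  q = 12/25.

q = 12/25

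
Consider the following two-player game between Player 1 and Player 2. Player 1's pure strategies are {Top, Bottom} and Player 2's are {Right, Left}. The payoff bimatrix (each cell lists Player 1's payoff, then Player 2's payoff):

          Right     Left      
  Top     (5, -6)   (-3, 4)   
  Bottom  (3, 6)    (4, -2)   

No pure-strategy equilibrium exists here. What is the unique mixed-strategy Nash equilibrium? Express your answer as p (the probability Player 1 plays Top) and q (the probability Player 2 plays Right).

p = 4/9, q = 7/9

Player 1's mix must leave Player 2 indifferent between Right and Left.
  Player 2's payoff from Right: p·(-6) + (1−p)·6 = -12p + 6
  Player 2's payoff from Left: p·4 + (1−p)·(-2) = 6p - 2
  -12p + 6 = 6p - 2  ⇒  -18p = -8  ⇒  p = 4/9.
Player 2's mix must leave Player 1 indifferent between Top and Bottom.
  Player 1's payoff from Top: q·5 + (1−q)·(-3) = 8q - 3
  Player 1's payoff from Bottom: q·3 + (1−q)·4 = -q + 4
  8q - 3 = -q + 4  ⇒  9q = 7  ⇒  q = 7/9.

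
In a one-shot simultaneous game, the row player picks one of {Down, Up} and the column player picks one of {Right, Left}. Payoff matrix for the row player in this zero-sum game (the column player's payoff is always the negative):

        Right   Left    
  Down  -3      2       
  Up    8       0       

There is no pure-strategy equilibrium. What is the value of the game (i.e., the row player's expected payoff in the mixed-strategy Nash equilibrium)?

v = 16/13

In a mixed equilibrium the row player is indifferent between Down and Up; this condition fixes q.
  the row player's expected payoff from Down: q·(-3) + (1−q)·2 = -5q + 2
  the row player's expected payoff from Up: q·8 + (1−q)·0 = 8q
  -5q + 2 = 8q  ⇒  -13q = -2  ⇒  q = 2/13.
The value is the row player's expected payoff against this mix (using Down): (2/13)·(-3) + (11/13)·2 = 16/13.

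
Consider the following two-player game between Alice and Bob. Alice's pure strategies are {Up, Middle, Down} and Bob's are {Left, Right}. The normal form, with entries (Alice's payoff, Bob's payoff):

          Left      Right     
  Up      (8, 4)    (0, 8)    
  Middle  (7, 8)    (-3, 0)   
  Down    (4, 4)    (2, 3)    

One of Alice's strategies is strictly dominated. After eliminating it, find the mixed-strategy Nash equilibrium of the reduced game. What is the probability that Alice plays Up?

p = 1/5

Alice's strategy Middle is strictly dominated by Up: 8 > 7 and 0 > -3. Eliminate Middle.
For Bob to be willing to mix, Bob must be indifferent between Left and Right, which pins down Alice's mix.
  Bob's payoff to Left: p·4 + (1−p)·4 = 4
  Bob's payoff to Right: p·8 + (1−p)·3 = 5p + 3
  4 = 5p + 3  ⇒  -5p = -1  ⇒  p = 1/5.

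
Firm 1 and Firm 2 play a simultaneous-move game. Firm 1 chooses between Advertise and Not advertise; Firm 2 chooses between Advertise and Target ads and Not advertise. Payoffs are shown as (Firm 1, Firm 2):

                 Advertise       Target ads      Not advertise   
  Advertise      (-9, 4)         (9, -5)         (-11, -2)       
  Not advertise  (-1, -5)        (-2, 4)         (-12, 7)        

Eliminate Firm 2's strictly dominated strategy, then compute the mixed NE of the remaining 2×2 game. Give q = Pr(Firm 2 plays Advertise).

Firm 2's strategy Target ads is strictly dominated by Not advertise: -2 > -5 and 7 > 4. Eliminate Target ads.
Set Firm 1's expected payoff from Advertise equal to that from Not advertise:
  Firm 1's payoff from Advertise: q·(-9) + (1−q)·(-11) = 2q - 11
  Firm 1's payoff from Not advertise: q·(-1) + (1−q)·(-12) = 11q - 12
  2q - 11 = 11q - 12  ⇒  -9q = -1  ⇒  q = 1/9.

q = 1/9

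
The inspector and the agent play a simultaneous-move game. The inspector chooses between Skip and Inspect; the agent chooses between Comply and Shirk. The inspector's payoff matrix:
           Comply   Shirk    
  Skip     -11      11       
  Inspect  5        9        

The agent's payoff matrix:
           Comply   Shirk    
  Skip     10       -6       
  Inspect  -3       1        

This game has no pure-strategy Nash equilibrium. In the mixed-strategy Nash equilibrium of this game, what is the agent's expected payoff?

For the agent to be willing to mix, the agent must be indifferent between Comply and Shirk, which pins down the inspector's mix.
  the agent's expected payoff from Comply: p·10 + (1−p)·(-3) = 13p - 3
  the agent's expected payoff from Shirk: p·(-6) + (1−p)·1 = -7p + 1
  13p - 3 = -7p + 1  ⇒  20p = 4  ⇒  p = 1/5.
At equilibrium the agent is indifferent across columns, so the agent's payoff equals the payoff from Comply: (1/5)·10 + (4/5)·(-3) = -2/5.

-2/5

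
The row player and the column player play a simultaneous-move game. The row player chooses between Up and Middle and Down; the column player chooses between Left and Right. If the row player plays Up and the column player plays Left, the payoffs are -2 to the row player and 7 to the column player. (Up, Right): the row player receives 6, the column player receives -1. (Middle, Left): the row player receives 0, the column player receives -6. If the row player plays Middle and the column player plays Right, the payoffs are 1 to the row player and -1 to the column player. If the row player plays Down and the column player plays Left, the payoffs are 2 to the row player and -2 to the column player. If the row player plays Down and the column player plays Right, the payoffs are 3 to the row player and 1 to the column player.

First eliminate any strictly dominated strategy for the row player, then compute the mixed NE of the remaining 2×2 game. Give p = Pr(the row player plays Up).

p = 3/11

The row player's strategy Middle is strictly dominated by Down: 2 > 0 and 3 > 1. Eliminate Middle.
The row player's mix must leave the column player indifferent between Left and Right.
  the column player's payoff to Left: p·7 + (1−p)·(-2) = 9p - 2
  the column player's payoff to Right: p·(-1) + (1−p)·1 = -2p + 1
  9p - 2 = -2p + 1  ⇒  11p = 3  ⇒  p = 3/11.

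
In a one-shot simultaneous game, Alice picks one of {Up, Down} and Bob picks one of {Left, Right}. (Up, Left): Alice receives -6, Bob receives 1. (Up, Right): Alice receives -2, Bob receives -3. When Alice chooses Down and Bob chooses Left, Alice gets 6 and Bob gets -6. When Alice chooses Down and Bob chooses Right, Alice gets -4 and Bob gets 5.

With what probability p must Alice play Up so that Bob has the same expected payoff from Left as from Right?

Alice's mix must leave Bob indifferent between Left and Right.
  Bob's payoff to Left: p·1 + (1−p)·(-6) = 7p - 6
  Bob's payoff to Right: p·(-3) + (1−p)·5 = -8p + 5
  7p - 6 = -8p + 5  ⇒  15p = 11  ⇒  p = 11/15.

p = 11/15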